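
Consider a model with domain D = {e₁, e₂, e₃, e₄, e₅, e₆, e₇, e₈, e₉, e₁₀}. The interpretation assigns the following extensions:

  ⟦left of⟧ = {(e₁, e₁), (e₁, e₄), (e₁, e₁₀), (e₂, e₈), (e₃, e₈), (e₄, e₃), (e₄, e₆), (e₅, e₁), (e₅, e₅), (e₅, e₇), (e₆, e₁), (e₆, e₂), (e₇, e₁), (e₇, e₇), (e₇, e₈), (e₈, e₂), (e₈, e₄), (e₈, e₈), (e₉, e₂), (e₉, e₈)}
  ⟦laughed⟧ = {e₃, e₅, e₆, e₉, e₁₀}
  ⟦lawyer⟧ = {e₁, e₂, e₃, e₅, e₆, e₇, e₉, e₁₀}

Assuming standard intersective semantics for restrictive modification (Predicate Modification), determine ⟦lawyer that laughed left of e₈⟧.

⟦that laughed⟧ = ⟦laughed⟧ = {e₃, e₅, e₆, e₉, e₁₀}
⟦left of e₈⟧ = {x : ⟨x, e₈⟩ ∈ ⟦left of⟧} = {e₂, e₃, e₇, e₈, e₉}
⟦lawyer⟧ = {e₁, e₂, e₃, e₅, e₆, e₇, e₉, e₁₀}
… ∩ ⟦that laughed⟧ = {e₁, e₂, e₃, e₅, e₆, e₇, e₉, e₁₀} ∩ {e₃, e₅, e₆, e₉, e₁₀} = {e₃, e₅, e₆, e₉, e₁₀}
… ∩ ⟦left of e₈⟧ = {e₃, e₅, e₆, e₉, e₁₀} ∩ {e₂, e₃, e₇, e₈, e₉} = {e₃, e₉}
So ⟦lawyer that laughed left of e₈⟧ = {e₃, e₉}.

{e₃, e₉}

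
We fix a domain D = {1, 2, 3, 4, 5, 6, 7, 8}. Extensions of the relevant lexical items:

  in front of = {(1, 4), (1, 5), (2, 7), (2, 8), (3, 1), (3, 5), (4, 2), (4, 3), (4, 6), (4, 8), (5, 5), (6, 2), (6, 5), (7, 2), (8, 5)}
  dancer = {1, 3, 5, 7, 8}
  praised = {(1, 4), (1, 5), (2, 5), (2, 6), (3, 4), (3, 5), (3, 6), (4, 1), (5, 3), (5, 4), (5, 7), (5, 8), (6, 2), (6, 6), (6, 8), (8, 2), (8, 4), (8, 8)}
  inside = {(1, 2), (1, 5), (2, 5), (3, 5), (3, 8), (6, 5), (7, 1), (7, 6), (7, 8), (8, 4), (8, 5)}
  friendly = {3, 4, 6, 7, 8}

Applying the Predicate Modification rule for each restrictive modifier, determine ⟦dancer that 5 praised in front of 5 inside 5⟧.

{3, 8}

⟦that 5 praised⟧ = {x : ⟨5, x⟩ ∈ ⟦praised⟧} = {3, 4, 7, 8}
⟦in front of 5⟧ = {x : ⟨x, 5⟩ ∈ ⟦in front of⟧} = {1, 3, 5, 6, 8}
⟦inside 5⟧ = {x : ⟨x, 5⟩ ∈ ⟦inside⟧} = {1, 2, 3, 6, 8}
⟦dancer⟧ = {1, 3, 5, 7, 8}
… ∩ ⟦that 5 praised⟧ = {1, 3, 5, 7, 8} ∩ {3, 4, 7, 8} = {3, 7, 8}
… ∩ ⟦in front of 5⟧ = {3, 7, 8} ∩ {1, 3, 5, 6, 8} = {3, 8}
… ∩ ⟦inside 5⟧ = {3, 8} ∩ {1, 2, 3, 6, 8} = {3, 8}
So ⟦dancer that 5 praised in front of 5 inside 5⟧ = {3, 8}.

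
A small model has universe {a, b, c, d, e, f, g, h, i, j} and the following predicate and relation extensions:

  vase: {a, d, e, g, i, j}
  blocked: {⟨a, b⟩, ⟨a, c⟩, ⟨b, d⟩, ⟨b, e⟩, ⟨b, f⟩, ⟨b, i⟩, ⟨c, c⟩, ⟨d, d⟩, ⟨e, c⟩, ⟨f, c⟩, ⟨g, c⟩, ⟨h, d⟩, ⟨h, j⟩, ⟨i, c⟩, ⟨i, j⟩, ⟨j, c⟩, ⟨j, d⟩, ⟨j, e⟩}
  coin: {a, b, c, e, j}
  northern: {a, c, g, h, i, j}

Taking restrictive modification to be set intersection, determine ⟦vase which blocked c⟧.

⟦which blocked c⟧ = {x : ⟨x, c⟩ ∈ ⟦blocked⟧} = {a, c, e, f, g, i, j}
⟦vase⟧ = {a, d, e, g, i, j}
… ∩ ⟦which blocked c⟧ = {a, d, e, g, i, j} ∩ {a, c, e, f, g, i, j} = {a, e, g, i, j}
So ⟦vase which blocked c⟧ = {a, e, g, i, j}.

{a, e, g, i, j}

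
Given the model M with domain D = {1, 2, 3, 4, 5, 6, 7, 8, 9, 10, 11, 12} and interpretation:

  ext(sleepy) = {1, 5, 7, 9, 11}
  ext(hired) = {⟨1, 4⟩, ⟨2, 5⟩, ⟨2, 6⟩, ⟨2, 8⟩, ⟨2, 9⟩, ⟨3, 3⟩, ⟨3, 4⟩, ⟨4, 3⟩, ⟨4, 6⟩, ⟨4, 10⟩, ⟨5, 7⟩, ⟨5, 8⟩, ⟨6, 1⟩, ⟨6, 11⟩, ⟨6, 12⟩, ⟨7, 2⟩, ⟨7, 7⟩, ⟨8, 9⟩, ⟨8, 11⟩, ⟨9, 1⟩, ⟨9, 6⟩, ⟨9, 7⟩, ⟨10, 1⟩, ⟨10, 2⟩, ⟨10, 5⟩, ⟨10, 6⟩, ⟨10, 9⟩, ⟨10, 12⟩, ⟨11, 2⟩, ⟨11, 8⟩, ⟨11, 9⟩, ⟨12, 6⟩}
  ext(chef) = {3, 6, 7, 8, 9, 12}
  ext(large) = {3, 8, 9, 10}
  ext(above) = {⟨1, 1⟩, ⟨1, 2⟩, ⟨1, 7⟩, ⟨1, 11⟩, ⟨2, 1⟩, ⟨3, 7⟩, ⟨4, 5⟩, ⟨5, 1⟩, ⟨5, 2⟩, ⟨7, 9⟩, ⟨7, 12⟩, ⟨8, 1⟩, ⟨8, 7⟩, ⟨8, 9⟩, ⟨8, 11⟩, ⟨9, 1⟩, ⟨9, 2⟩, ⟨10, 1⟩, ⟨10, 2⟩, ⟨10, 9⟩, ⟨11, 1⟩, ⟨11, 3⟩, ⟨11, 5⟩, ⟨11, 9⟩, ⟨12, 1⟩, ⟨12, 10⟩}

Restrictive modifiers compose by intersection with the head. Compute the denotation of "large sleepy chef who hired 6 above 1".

⟦who hired 6⟧ = {x : ⟨x, 6⟩ ∈ ⟦hired⟧} = {2, 4, 9, 10, 12}
⟦above 1⟧ = {x : ⟨x, 1⟩ ∈ ⟦above⟧} = {1, 2, 5, 8, 9, 10, 11, 12}
⟦chef⟧ = {3, 6, 7, 8, 9, 12}
… ∩ ⟦who hired 6⟧ = {3, 6, 7, 8, 9, 12} ∩ {2, 4, 9, 10, 12} = {9, 12}
… ∩ ⟦above 1⟧ = {9, 12} ∩ {1, 2, 5, 8, 9, 10, 11, 12} = {9, 12}
… ∩ ⟦large⟧ = {9, 12} ∩ {3, 8, 9, 10} = {9}
… ∩ ⟦sleepy⟧ = {9} ∩ {1, 5, 7, 9, 11} = {9}
So ⟦large sleepy chef who hired 6 above 1⟧ = {9}.

{9}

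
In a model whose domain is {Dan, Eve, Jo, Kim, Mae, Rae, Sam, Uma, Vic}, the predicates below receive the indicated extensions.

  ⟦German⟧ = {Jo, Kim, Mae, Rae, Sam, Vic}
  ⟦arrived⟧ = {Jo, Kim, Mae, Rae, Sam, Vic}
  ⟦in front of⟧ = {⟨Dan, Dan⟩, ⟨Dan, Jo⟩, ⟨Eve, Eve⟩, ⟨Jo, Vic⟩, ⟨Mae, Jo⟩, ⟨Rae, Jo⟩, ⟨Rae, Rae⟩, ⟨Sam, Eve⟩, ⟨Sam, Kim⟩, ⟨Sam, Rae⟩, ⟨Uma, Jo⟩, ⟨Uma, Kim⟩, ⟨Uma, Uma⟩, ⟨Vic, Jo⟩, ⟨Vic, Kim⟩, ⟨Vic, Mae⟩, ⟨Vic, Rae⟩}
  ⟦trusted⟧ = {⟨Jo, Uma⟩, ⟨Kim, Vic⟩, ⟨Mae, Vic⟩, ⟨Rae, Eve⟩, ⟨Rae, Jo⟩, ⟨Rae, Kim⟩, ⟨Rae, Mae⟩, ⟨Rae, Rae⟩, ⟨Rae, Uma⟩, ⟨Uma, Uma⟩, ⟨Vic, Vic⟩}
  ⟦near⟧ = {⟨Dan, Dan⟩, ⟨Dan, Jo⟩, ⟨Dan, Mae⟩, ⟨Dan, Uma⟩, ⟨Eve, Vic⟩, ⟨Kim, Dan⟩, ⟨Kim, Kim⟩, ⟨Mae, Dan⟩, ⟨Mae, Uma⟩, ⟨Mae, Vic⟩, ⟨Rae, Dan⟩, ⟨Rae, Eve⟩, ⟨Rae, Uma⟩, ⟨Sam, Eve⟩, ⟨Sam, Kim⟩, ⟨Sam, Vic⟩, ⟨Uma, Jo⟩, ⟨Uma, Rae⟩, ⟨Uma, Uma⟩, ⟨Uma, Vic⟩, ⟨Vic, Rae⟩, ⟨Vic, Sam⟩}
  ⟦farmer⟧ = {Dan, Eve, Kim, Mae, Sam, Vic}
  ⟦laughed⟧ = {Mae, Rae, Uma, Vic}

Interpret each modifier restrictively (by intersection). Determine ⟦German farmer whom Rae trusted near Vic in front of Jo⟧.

{Mae}

⟦whom Rae trusted⟧ = {x : ⟨Rae, x⟩ ∈ ⟦trusted⟧} = {Eve, Jo, Kim, Mae, Rae, Uma}
⟦near Vic⟧ = {x : ⟨x, Vic⟩ ∈ ⟦near⟧} = {Eve, Mae, Sam, Uma}
⟦in front of Jo⟧ = {x : ⟨x, Jo⟩ ∈ ⟦in front of⟧} = {Dan, Mae, Rae, Uma, Vic}
⟦farmer⟧ = {Dan, Eve, Kim, Mae, Sam, Vic}
… ∩ ⟦whom Rae trusted⟧ = {Dan, Eve, Kim, Mae, Sam, Vic} ∩ {Eve, Jo, Kim, Mae, Rae, Uma} = {Eve, Kim, Mae}
… ∩ ⟦near Vic⟧ = {Eve, Kim, Mae} ∩ {Eve, Mae, Sam, Uma} = {Eve, Mae}
… ∩ ⟦in front of Jo⟧ = {Eve, Mae} ∩ {Dan, Mae, Rae, Uma, Vic} = {Mae}
… ∩ ⟦German⟧ = {Mae} ∩ {Jo, Kim, Mae, Rae, Sam, Vic} = {Mae}
So ⟦German farmer whom Rae trusted near Vic in front of Jo⟧ = {Mae}.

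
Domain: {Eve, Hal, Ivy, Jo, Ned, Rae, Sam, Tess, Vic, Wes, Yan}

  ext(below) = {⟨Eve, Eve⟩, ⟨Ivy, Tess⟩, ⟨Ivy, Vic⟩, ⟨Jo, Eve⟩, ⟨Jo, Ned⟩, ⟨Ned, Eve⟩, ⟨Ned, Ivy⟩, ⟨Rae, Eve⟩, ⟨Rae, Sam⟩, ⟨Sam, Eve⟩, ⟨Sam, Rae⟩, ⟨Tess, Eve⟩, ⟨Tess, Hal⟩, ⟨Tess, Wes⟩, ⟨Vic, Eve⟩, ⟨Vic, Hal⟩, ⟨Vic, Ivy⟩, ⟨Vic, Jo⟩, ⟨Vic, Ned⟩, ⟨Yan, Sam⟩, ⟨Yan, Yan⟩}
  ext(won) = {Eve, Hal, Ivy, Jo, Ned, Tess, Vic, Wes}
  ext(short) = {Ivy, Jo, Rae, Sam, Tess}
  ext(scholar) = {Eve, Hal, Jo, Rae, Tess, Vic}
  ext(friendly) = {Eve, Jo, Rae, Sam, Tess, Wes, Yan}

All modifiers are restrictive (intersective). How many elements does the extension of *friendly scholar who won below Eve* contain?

⟦who won⟧ = ⟦won⟧ = {Eve, Hal, Ivy, Jo, Ned, Tess, Vic, Wes}
⟦below Eve⟧ = {x : ⟨x, Eve⟩ ∈ ⟦below⟧} = {Eve, Jo, Ned, Rae, Sam, Tess, Vic}
⟦scholar⟧ = {Eve, Hal, Jo, Rae, Tess, Vic}
… ∩ ⟦who won⟧ = {Eve, Hal, Jo, Rae, Tess, Vic} ∩ {Eve, Hal, Ivy, Jo, Ned, Tess, Vic, Wes} = {Eve, Hal, Jo, Tess, Vic}
… ∩ ⟦below Eve⟧ = {Eve, Hal, Jo, Tess, Vic} ∩ {Eve, Jo, Ned, Rae, Sam, Tess, Vic} = {Eve, Jo, Tess, Vic}
… ∩ ⟦friendly⟧ = {Eve, Jo, Tess, Vic} ∩ {Eve, Jo, Rae, Sam, Tess, Wes, Yan} = {Eve, Jo, Tess}
⟦friendly scholar who won below Eve⟧ = {Eve, Jo, Tess}, so the cardinality is 3.

3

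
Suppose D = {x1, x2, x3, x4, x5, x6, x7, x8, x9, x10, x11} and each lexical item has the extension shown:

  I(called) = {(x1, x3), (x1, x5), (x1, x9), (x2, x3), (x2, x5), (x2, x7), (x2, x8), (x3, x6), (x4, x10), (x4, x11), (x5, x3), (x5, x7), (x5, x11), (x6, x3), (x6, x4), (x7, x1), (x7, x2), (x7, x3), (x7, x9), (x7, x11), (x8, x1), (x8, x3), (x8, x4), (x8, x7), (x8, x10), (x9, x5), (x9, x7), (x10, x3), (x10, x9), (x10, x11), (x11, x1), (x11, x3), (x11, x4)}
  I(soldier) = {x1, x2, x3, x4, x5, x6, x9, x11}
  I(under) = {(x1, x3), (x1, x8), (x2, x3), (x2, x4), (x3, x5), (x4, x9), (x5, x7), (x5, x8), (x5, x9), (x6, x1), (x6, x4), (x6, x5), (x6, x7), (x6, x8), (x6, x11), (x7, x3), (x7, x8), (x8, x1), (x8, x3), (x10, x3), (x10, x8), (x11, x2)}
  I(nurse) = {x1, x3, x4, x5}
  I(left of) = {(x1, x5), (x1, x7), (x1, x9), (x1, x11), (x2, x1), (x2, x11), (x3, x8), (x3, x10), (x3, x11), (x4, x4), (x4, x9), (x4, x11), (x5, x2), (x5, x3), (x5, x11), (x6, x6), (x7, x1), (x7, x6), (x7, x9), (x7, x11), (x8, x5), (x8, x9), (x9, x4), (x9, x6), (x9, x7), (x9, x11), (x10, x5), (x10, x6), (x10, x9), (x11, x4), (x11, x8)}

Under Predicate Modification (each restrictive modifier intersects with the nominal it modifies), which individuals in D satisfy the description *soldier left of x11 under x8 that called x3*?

⟦left of x11⟧ = {x : ⟨x, x11⟩ ∈ ⟦left of⟧} = {x1, x2, x3, x4, x5, x7, x9}
⟦under x8⟧ = {x : ⟨x, x8⟩ ∈ ⟦under⟧} = {x1, x5, x6, x7, x10}
⟦that called x3⟧ = {x : ⟨x, x3⟩ ∈ ⟦called⟧} = {x1, x2, x5, x6, x7, x8, x10, x11}
⟦soldier⟧ = {x1, x2, x3, x4, x5, x6, x9, x11}
… ∩ ⟦left of x11⟧ = {x1, x2, x3, x4, x5, x6, x9, x11} ∩ {x1, x2, x3, x4, x5, x7, x9} = {x1, x2, x3, x4, x5, x9}
… ∩ ⟦under x8⟧ = {x1, x2, x3, x4, x5, x9} ∩ {x1, x5, x6, x7, x10} = {x1, x5}
… ∩ ⟦that called x3⟧ = {x1, x5} ∩ {x1, x2, x5, x6, x7, x8, x10, x11} = {x1, x5}
So ⟦soldier left of x11 under x8 that called x3⟧ = {x1, x5}.

{x1, x5}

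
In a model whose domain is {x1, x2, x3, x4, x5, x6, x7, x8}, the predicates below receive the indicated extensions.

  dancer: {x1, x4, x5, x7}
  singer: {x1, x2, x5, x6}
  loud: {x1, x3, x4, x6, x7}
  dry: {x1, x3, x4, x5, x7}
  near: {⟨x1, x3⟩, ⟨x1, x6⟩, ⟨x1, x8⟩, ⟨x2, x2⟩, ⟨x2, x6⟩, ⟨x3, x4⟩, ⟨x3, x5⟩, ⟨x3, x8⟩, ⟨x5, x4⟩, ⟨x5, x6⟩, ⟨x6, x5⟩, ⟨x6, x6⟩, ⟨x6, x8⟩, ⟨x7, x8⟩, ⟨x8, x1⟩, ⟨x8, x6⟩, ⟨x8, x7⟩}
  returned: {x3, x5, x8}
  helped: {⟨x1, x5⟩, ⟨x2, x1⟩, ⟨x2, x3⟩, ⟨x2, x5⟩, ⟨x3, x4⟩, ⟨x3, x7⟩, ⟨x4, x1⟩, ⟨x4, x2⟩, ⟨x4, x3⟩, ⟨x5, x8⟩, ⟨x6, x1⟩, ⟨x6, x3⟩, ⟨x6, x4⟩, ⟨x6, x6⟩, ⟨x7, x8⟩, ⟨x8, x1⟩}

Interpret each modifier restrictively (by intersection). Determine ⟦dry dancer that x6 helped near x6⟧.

⟦that x6 helped⟧ = {x : ⟨x6, x⟩ ∈ ⟦helped⟧} = {x1, x3, x4, x6}
⟦near x6⟧ = {x : ⟨x, x6⟩ ∈ ⟦near⟧} = {x1, x2, x5, x6, x8}
⟦dancer⟧ = {x1, x4, x5, x7}
… ∩ ⟦that x6 helped⟧ = {x1, x4, x5, x7} ∩ {x1, x3, x4, x6} = {x1, x4}
… ∩ ⟦near x6⟧ = {x1, x4} ∩ {x1, x2, x5, x6, x8} = {x1}
… ∩ ⟦dry⟧ = {x1} ∩ {x1, x3, x4, x5, x7} = {x1}
So ⟦dry dancer that x6 helped near x6⟧ = {x1}.

{x1}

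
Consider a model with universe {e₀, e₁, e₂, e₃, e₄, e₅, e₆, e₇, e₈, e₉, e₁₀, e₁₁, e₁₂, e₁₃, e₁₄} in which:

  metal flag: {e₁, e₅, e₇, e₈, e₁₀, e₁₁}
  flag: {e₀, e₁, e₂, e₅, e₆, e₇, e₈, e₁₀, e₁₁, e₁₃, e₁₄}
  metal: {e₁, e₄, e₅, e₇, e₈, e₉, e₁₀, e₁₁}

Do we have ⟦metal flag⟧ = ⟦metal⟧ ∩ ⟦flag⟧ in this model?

⟦metal⟧ ∩ ⟦flag⟧ = {e₁, e₄, e₅, e₇, e₈, e₉, e₁₀, e₁₁} ∩ {e₀, e₁, e₂, e₅, e₆, e₇, e₈, e₁₀, e₁₁, e₁₃, e₁₄} = {e₁, e₅, e₇, e₈, e₁₀, e₁₁}
Observed ⟦metal flag⟧ = {e₁, e₅, e₇, e₈, e₁₀, e₁₁}.
These coincide, so the modifier is intersective here.

yes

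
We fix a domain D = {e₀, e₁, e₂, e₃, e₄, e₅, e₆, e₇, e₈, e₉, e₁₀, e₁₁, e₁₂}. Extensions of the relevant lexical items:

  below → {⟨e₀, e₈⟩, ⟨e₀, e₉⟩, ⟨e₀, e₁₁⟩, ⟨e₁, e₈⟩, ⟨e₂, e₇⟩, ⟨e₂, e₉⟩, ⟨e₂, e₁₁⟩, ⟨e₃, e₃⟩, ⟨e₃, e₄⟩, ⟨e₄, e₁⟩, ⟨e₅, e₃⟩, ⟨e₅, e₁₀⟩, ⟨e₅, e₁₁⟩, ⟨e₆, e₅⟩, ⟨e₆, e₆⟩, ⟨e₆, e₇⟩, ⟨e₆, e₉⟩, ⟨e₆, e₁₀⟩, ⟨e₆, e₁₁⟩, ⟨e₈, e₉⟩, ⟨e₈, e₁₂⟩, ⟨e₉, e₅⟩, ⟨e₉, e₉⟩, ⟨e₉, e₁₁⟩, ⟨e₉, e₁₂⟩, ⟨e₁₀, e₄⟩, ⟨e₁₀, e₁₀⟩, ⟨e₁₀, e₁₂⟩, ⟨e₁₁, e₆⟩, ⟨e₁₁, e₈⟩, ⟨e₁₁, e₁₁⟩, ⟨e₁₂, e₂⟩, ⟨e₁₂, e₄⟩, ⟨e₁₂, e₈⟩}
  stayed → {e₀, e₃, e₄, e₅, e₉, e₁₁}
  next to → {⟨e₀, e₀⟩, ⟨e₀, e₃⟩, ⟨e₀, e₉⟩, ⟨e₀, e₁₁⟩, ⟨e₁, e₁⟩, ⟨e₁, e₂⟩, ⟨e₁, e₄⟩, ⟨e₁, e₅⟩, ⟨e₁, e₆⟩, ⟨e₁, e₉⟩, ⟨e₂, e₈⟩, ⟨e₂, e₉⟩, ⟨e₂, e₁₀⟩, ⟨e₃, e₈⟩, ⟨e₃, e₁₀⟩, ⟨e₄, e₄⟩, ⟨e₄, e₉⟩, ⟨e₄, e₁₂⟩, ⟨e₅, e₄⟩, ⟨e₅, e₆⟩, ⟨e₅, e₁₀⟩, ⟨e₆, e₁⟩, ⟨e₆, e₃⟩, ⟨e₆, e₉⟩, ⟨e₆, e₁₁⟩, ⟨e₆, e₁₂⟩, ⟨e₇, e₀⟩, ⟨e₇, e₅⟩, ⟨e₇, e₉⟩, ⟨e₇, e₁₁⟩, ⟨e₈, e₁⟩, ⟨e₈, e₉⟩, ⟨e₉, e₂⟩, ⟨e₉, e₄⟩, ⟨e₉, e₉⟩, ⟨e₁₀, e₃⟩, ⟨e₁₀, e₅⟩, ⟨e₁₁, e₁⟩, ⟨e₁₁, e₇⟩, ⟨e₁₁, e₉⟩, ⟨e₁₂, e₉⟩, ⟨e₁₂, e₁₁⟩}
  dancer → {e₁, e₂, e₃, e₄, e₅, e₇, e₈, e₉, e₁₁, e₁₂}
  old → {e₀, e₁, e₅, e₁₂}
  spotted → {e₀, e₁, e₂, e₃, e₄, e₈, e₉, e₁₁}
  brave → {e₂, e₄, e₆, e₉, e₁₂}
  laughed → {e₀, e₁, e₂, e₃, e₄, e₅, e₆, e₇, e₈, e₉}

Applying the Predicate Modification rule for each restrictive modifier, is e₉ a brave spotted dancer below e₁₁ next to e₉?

⟦below e₁₁⟧ = {x : ⟨x, e₁₁⟩ ∈ ⟦below⟧} = {e₀, e₂, e₅, e₆, e₉, e₁₁}
⟦next to e₉⟧ = {x : ⟨x, e₉⟩ ∈ ⟦next to⟧} = {e₀, e₁, e₂, e₄, e₆, e₇, e₈, e₉, e₁₁, e₁₂}
⟦dancer⟧ = {e₁, e₂, e₃, e₄, e₅, e₇, e₈, e₉, e₁₁, e₁₂}
… ∩ ⟦below e₁₁⟧ = {e₁, e₂, e₃, e₄, e₅, e₇, e₈, e₉, e₁₁, e₁₂} ∩ {e₀, e₂, e₅, e₆, e₉, e₁₁} = {e₂, e₅, e₉, e₁₁}
… ∩ ⟦next to e₉⟧ = {e₂, e₅, e₉, e₁₁} ∩ {e₀, e₁, e₂, e₄, e₆, e₇, e₈, e₉, e₁₁, e₁₂} = {e₂, e₉, e₁₁}
… ∩ ⟦brave⟧ = {e₂, e₉, e₁₁} ∩ {e₂, e₄, e₆, e₉, e₁₂} = {e₂, e₉}
… ∩ ⟦spotted⟧ = {e₂, e₉} ∩ {e₀, e₁, e₂, e₃, e₄, e₈, e₉, e₁₁} = {e₂, e₉}
⟦brave spotted dancer below e₁₁ next to e₉⟧ = {e₂, e₉}; e₉ ∈ this set.

yes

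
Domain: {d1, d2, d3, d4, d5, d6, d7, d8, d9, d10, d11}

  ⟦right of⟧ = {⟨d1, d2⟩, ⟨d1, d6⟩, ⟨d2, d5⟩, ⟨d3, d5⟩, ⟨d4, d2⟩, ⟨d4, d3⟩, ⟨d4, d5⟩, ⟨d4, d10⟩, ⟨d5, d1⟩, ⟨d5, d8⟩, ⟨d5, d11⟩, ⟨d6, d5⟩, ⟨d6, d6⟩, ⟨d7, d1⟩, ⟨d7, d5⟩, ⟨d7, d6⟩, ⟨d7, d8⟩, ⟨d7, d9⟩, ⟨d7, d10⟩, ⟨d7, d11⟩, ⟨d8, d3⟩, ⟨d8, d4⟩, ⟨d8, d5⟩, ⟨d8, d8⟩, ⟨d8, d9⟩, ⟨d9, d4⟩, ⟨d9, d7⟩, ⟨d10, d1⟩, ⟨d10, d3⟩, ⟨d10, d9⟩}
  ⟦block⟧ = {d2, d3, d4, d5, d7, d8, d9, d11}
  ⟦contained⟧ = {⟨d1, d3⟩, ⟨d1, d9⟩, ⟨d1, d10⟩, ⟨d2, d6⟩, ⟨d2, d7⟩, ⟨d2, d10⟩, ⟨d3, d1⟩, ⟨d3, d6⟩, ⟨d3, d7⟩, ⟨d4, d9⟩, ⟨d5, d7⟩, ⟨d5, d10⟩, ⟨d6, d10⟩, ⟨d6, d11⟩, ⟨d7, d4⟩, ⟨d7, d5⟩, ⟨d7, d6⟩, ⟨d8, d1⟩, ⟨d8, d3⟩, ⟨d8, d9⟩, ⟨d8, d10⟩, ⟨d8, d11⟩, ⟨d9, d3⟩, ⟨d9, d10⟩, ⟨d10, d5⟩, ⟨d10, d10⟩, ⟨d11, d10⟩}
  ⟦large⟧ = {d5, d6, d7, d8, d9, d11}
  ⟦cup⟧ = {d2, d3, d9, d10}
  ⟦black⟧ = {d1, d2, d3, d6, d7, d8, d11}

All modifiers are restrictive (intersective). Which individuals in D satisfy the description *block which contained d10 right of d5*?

{d2, d8}

⟦which contained d10⟧ = {x : ⟨x, d10⟩ ∈ ⟦contained⟧} = {d1, d2, d5, d6, d8, d9, d10, d11}
⟦right of d5⟧ = {x : ⟨x, d5⟩ ∈ ⟦right of⟧} = {d2, d3, d4, d6, d7, d8}
⟦block⟧ = {d2, d3, d4, d5, d7, d8, d9, d11}
… ∩ ⟦which contained d10⟧ = {d2, d3, d4, d5, d7, d8, d9, d11} ∩ {d1, d2, d5, d6, d8, d9, d10, d11} = {d2, d5, d8, d9, d11}
… ∩ ⟦right of d5⟧ = {d2, d5, d8, d9, d11} ∩ {d2, d3, d4, d6, d7, d8} = {d2, d8}
So ⟦block which contained d10 right of d5⟧ = {d2, d8}.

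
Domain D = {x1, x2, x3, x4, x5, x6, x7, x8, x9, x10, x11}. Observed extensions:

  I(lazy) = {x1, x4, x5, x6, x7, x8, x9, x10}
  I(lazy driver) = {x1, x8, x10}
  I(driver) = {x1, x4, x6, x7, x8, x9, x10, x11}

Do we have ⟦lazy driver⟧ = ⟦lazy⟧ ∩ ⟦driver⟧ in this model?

⟦lazy⟧ ∩ ⟦driver⟧ = {x1, x4, x5, x6, x7, x8, x9, x10} ∩ {x1, x4, x6, x7, x8, x9, x10, x11} = {x1, x4, x6, x7, x8, x9, x10}
Observed ⟦lazy driver⟧ = {x1, x8, x10}.
These differ, so the modifier is not intersective in this model.

no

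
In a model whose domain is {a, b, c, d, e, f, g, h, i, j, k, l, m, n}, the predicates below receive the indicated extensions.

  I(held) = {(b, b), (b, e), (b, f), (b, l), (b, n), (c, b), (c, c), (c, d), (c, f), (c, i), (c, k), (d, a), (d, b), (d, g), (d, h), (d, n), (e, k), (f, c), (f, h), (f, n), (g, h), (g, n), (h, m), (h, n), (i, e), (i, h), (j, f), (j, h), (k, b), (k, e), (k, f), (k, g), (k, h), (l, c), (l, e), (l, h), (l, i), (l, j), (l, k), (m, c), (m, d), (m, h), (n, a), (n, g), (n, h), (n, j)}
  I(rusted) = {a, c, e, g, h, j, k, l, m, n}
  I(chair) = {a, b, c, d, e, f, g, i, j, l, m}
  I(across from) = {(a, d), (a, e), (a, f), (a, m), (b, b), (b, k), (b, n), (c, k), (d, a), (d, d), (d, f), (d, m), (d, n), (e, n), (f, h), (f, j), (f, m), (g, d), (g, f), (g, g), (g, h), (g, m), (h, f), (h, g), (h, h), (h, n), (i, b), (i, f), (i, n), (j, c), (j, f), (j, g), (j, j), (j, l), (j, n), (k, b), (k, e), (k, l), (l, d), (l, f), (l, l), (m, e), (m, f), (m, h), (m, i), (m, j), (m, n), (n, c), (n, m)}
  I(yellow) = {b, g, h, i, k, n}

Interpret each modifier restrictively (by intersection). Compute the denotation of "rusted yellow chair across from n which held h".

{ }

⟦across from n⟧ = {x : ⟨x, n⟩ ∈ ⟦across from⟧} = {b, d, e, h, i, j, m}
⟦which held h⟧ = {x : ⟨x, h⟩ ∈ ⟦held⟧} = {d, f, g, i, j, k, l, m, n}
⟦chair⟧ = {a, b, c, d, e, f, g, i, j, l, m}
… ∩ ⟦across from n⟧ = {a, b, c, d, e, f, g, i, j, l, m} ∩ {b, d, e, h, i, j, m} = {b, d, e, i, j, m}
… ∩ ⟦which held h⟧ = {b, d, e, i, j, m} ∩ {d, f, g, i, j, k, l, m, n} = {d, i, j, m}
… ∩ ⟦rusted⟧ = {d, i, j, m} ∩ {a, c, e, g, h, j, k, l, m, n} = {j, m}
… ∩ ⟦yellow⟧ = {j, m} ∩ {b, g, h, i, k, n} = ∅
So ⟦rusted yellow chair across from n which held h⟧ = { }.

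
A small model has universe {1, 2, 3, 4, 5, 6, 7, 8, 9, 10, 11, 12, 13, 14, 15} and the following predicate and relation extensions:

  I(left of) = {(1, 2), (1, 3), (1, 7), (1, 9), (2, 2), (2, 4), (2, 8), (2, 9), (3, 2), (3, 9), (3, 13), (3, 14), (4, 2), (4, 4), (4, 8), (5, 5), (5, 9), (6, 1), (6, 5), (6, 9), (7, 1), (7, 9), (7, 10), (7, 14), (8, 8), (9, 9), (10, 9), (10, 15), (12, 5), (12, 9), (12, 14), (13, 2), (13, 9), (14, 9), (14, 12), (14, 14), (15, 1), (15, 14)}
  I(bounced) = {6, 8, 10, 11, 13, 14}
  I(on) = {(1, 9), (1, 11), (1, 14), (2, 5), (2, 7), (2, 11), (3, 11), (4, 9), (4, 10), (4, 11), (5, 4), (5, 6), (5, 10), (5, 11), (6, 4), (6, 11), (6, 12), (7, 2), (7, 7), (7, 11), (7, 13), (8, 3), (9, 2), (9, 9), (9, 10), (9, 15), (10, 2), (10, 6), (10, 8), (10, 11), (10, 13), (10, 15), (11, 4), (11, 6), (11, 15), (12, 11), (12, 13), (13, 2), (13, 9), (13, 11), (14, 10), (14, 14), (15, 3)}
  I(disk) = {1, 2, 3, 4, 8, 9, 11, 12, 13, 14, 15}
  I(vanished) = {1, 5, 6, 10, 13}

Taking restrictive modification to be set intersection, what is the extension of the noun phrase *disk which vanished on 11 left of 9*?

{1, 13}

⟦which vanished⟧ = ⟦vanished⟧ = {1, 5, 6, 10, 13}
⟦on 11⟧ = {x : ⟨x, 11⟩ ∈ ⟦on⟧} = {1, 2, 3, 4, 5, 6, 7, 10, 12, 13}
⟦left of 9⟧ = {x : ⟨x, 9⟩ ∈ ⟦left of⟧} = {1, 2, 3, 5, 6, 7, 9, 10, 12, 13, 14}
⟦disk⟧ = {1, 2, 3, 4, 8, 9, 11, 12, 13, 14, 15}
… ∩ ⟦which vanished⟧ = {1, 2, 3, 4, 8, 9, 11, 12, 13, 14, 15} ∩ {1, 5, 6, 10, 13} = {1, 13}
… ∩ ⟦on 11⟧ = {1, 13} ∩ {1, 2, 3, 4, 5, 6, 7, 10, 12, 13} = {1, 13}
… ∩ ⟦left of 9⟧ = {1, 13} ∩ {1, 2, 3, 5, 6, 7, 9, 10, 12, 13, 14} = {1, 13}
So ⟦disk which vanished on 11 left of 9⟧ = {1, 13}.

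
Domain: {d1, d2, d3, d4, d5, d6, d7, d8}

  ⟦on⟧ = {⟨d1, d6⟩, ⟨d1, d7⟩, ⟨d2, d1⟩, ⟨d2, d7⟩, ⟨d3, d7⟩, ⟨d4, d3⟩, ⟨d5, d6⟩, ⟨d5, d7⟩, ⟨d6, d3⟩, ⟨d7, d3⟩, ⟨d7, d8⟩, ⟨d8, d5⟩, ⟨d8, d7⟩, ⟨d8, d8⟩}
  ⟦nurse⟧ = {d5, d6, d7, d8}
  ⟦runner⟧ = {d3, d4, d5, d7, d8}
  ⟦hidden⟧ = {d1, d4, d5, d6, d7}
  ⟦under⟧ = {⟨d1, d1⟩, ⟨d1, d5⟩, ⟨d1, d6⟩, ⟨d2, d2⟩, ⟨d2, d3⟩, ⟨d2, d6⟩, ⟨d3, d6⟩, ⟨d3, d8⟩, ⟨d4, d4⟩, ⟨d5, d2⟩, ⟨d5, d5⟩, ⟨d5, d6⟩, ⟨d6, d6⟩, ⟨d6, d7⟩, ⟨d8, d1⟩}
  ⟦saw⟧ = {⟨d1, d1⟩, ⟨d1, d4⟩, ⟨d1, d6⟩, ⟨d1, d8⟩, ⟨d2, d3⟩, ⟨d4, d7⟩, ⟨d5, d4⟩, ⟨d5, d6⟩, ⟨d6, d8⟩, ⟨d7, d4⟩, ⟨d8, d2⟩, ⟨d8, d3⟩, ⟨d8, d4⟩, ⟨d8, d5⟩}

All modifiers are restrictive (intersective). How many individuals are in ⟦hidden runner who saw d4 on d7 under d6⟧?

⟦who saw d4⟧ = {x : ⟨x, d4⟩ ∈ ⟦saw⟧} = {d1, d5, d7, d8}
⟦on d7⟧ = {x : ⟨x, d7⟩ ∈ ⟦on⟧} = {d1, d2, d3, d5, d8}
⟦under d6⟧ = {x : ⟨x, d6⟩ ∈ ⟦under⟧} = {d1, d2, d3, d5, d6}
⟦runner⟧ = {d3, d4, d5, d7, d8}
… ∩ ⟦who saw d4⟧ = {d3, d4, d5, d7, d8} ∩ {d1, d5, d7, d8} = {d5, d7, d8}
… ∩ ⟦on d7⟧ = {d5, d7, d8} ∩ {d1, d2, d3, d5, d8} = {d5, d8}
… ∩ ⟦under d6⟧ = {d5, d8} ∩ {d1, d2, d3, d5, d6} = {d5}
… ∩ ⟦hidden⟧ = {d5} ∩ {d1, d4, d5, d6, d7} = {d5}
⟦hidden runner who saw d4 on d7 under d6⟧ = {d5}, so the cardinality is 1.

1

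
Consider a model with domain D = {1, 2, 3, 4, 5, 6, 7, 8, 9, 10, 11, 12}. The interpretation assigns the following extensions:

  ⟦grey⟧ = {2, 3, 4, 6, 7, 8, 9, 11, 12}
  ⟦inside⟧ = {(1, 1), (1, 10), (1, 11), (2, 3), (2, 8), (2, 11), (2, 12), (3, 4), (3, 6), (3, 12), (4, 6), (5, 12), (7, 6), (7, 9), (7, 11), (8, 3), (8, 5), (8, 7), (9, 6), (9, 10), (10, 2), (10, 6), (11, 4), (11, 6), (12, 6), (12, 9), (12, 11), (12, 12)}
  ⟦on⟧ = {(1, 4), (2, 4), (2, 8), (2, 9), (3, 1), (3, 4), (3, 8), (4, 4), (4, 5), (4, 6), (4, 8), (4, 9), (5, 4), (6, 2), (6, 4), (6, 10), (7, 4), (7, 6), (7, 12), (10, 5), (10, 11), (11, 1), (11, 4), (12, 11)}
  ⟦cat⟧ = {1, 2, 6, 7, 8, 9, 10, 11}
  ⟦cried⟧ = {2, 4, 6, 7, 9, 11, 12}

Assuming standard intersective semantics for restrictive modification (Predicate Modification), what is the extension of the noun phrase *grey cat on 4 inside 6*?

⟦on 4⟧ = {x : ⟨x, 4⟩ ∈ ⟦on⟧} = {1, 2, 3, 4, 5, 6, 7, 11}
⟦inside 6⟧ = {x : ⟨x, 6⟩ ∈ ⟦inside⟧} = {3, 4, 7, 9, 10, 11, 12}
⟦cat⟧ = {1, 2, 6, 7, 8, 9, 10, 11}
… ∩ ⟦on 4⟧ = {1, 2, 6, 7, 8, 9, 10, 11} ∩ {1, 2, 3, 4, 5, 6, 7, 11} = {1, 2, 6, 7, 11}
… ∩ ⟦inside 6⟧ = {1, 2, 6, 7, 11} ∩ {3, 4, 7, 9, 10, 11, 12} = {7, 11}
… ∩ ⟦grey⟧ = {7, 11} ∩ {2, 3, 4, 6, 7, 8, 9, 11, 12} = {7, 11}
So ⟦grey cat on 4 inside 6⟧ = {7, 11}.

{7, 11}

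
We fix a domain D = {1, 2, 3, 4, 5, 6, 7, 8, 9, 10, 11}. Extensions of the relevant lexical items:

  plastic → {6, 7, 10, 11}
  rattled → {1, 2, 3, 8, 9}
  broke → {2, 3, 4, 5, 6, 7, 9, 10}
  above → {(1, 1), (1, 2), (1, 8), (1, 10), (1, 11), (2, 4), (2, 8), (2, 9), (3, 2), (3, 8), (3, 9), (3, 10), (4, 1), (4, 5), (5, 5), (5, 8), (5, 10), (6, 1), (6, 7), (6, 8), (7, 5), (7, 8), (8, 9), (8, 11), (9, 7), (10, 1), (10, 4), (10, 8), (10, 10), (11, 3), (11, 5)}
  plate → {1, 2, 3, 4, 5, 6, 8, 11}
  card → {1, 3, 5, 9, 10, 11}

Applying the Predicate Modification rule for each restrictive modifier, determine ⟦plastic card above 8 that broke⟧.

{10}

⟦above 8⟧ = {x : ⟨x, 8⟩ ∈ ⟦above⟧} = {1, 2, 3, 5, 6, 7, 10}
⟦that broke⟧ = ⟦broke⟧ = {2, 3, 4, 5, 6, 7, 9, 10}
⟦card⟧ = {1, 3, 5, 9, 10, 11}
… ∩ ⟦above 8⟧ = {1, 3, 5, 9, 10, 11} ∩ {1, 2, 3, 5, 6, 7, 10} = {1, 3, 5, 10}
… ∩ ⟦that broke⟧ = {1, 3, 5, 10} ∩ {2, 3, 4, 5, 6, 7, 9, 10} = {3, 5, 10}
… ∩ ⟦plastic⟧ = {3, 5, 10} ∩ {6, 7, 10, 11} = {10}
So ⟦plastic card above 8 that broke⟧ = {10}.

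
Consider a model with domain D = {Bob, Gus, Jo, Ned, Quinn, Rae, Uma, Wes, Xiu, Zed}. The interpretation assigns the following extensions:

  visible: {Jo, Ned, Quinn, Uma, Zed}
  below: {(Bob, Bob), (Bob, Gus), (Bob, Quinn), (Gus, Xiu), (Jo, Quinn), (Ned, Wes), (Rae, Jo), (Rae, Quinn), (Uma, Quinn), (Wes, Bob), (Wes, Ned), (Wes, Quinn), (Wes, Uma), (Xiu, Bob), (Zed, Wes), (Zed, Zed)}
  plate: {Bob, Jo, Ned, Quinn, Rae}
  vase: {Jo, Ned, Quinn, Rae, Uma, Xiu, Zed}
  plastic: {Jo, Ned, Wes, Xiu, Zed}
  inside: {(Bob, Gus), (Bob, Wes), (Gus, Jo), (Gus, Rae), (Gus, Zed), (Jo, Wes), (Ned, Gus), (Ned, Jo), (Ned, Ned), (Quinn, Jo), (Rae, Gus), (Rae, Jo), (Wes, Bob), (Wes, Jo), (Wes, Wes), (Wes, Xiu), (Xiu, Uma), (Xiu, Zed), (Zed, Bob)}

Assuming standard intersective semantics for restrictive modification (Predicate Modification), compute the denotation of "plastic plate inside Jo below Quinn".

⟦inside Jo⟧ = {x : ⟨x, Jo⟩ ∈ ⟦inside⟧} = {Gus, Ned, Quinn, Rae, Wes}
⟦below Quinn⟧ = {x : ⟨x, Quinn⟩ ∈ ⟦below⟧} = {Bob, Jo, Rae, Uma, Wes}
⟦plate⟧ = {Bob, Jo, Ned, Quinn, Rae}
… ∩ ⟦inside Jo⟧ = {Bob, Jo, Ned, Quinn, Rae} ∩ {Gus, Ned, Quinn, Rae, Wes} = {Ned, Quinn, Rae}
… ∩ ⟦below Quinn⟧ = {Ned, Quinn, Rae} ∩ {Bob, Jo, Rae, Uma, Wes} = {Rae}
… ∩ ⟦plastic⟧ = {Rae} ∩ {Jo, Ned, Wes, Xiu, Zed} = ∅
So ⟦plastic plate inside Jo below Quinn⟧ = ∅.

∅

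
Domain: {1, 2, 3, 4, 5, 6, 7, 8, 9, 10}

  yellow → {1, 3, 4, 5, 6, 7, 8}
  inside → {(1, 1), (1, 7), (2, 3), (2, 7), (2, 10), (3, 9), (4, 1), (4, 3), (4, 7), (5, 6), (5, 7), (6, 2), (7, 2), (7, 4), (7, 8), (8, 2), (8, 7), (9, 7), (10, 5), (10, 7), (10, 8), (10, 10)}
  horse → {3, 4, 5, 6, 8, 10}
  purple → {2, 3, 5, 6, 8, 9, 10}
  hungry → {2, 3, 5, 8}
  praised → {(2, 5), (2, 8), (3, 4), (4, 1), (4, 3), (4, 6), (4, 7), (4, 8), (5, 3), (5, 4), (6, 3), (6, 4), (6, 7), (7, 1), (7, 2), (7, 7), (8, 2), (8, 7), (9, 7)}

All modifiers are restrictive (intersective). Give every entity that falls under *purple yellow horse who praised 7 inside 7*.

{8}

⟦who praised 7⟧ = {x : ⟨x, 7⟩ ∈ ⟦praised⟧} = {4, 6, 7, 8, 9}
⟦inside 7⟧ = {x : ⟨x, 7⟩ ∈ ⟦inside⟧} = {1, 2, 4, 5, 8, 9, 10}
⟦horse⟧ = {3, 4, 5, 6, 8, 10}
… ∩ ⟦who praised 7⟧ = {3, 4, 5, 6, 8, 10} ∩ {4, 6, 7, 8, 9} = {4, 6, 8}
… ∩ ⟦inside 7⟧ = {4, 6, 8} ∩ {1, 2, 4, 5, 8, 9, 10} = {4, 8}
… ∩ ⟦purple⟧ = {4, 8} ∩ {2, 3, 5, 6, 8, 9, 10} = {8}
… ∩ ⟦yellow⟧ = {8} ∩ {1, 3, 4, 5, 6, 7, 8} = {8}
So ⟦purple yellow horse who praised 7 inside 7⟧ = {8}.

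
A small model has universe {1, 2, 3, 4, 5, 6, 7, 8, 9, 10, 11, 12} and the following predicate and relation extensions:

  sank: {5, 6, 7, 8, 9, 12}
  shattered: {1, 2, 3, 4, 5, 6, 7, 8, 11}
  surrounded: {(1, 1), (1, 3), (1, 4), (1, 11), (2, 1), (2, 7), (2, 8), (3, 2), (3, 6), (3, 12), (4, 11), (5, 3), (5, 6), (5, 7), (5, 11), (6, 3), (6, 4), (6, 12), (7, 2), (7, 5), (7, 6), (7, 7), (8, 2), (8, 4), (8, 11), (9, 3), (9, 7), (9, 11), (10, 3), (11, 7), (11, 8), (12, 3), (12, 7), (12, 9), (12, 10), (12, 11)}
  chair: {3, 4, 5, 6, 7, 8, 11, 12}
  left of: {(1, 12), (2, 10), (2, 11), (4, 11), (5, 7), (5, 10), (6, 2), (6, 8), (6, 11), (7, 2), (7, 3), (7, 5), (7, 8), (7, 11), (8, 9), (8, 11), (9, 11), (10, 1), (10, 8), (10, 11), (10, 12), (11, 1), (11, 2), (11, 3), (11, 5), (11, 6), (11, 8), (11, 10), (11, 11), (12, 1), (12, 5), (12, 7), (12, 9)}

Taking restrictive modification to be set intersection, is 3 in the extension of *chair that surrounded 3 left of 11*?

⟦that surrounded 3⟧ = {x : ⟨x, 3⟩ ∈ ⟦surrounded⟧} = {1, 5, 6, 9, 10, 12}
⟦left of 11⟧ = {x : ⟨x, 11⟩ ∈ ⟦left of⟧} = {2, 4, 6, 7, 8, 9, 10, 11}
⟦chair⟧ = {3, 4, 5, 6, 7, 8, 11, 12}
… ∩ ⟦that surrounded 3⟧ = {3, 4, 5, 6, 7, 8, 11, 12} ∩ {1, 5, 6, 9, 10, 12} = {5, 6, 12}
… ∩ ⟦left of 11⟧ = {5, 6, 12} ∩ {2, 4, 6, 7, 8, 9, 10, 11} = {6}
⟦chair that surrounded 3 left of 11⟧ = {6}; 3 ∉ this set.

no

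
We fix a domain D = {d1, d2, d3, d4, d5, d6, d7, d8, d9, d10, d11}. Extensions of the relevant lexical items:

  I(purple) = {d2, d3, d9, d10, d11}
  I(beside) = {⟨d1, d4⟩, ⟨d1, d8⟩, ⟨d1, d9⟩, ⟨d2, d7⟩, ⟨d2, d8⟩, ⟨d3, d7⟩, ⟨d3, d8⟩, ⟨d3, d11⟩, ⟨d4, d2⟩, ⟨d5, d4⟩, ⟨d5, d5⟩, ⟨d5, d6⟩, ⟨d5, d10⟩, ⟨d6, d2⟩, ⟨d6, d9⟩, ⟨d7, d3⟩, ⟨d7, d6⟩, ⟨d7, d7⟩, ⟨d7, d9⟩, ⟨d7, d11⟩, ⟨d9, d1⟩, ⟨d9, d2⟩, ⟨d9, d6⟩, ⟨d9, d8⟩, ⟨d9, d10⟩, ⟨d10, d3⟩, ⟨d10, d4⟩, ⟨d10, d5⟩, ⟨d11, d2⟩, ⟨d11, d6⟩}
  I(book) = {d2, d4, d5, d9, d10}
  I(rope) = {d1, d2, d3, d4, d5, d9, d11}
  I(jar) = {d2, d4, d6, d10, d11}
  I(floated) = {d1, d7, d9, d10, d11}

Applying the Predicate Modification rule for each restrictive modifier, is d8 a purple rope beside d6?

⟦beside d6⟧ = {x : ⟨x, d6⟩ ∈ ⟦beside⟧} = {d5, d7, d9, d11}
⟦rope⟧ = {d1, d2, d3, d4, d5, d9, d11}
… ∩ ⟦beside d6⟧ = {d1, d2, d3, d4, d5, d9, d11} ∩ {d5, d7, d9, d11} = {d5, d9, d11}
… ∩ ⟦purple⟧ = {d5, d9, d11} ∩ {d2, d3, d9, d10, d11} = {d9, d11}
⟦purple rope beside d6⟧ = {d9, d11}; d8 ∉ this set.

no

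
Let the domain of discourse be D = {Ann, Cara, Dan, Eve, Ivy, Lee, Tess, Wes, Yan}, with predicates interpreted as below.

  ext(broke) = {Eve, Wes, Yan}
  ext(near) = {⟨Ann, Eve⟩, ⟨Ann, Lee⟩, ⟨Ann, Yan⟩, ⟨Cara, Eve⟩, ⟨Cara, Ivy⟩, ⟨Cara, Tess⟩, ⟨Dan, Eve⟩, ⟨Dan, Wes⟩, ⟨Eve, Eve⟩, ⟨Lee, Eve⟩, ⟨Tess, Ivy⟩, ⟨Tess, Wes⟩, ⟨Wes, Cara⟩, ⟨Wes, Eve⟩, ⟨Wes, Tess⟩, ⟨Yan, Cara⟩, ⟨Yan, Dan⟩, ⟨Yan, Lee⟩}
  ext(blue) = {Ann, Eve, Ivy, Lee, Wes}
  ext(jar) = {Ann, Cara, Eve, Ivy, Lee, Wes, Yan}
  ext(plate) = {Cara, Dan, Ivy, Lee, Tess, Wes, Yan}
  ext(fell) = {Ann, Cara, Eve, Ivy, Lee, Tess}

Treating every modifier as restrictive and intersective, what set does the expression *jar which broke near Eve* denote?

⟦which broke⟧ = ⟦broke⟧ = {Eve, Wes, Yan}
⟦near Eve⟧ = {x : ⟨x, Eve⟩ ∈ ⟦near⟧} = {Ann, Cara, Dan, Eve, Lee, Wes}
⟦jar⟧ = {Ann, Cara, Eve, Ivy, Lee, Wes, Yan}
… ∩ ⟦which broke⟧ = {Ann, Cara, Eve, Ivy, Lee, Wes, Yan} ∩ {Eve, Wes, Yan} = {Eve, Wes, Yan}
… ∩ ⟦near Eve⟧ = {Eve, Wes, Yan} ∩ {Ann, Cara, Dan, Eve, Lee, Wes} = {Eve, Wes}
So ⟦jar which broke near Eve⟧ = {Eve, Wes}.

{Eve, Wes}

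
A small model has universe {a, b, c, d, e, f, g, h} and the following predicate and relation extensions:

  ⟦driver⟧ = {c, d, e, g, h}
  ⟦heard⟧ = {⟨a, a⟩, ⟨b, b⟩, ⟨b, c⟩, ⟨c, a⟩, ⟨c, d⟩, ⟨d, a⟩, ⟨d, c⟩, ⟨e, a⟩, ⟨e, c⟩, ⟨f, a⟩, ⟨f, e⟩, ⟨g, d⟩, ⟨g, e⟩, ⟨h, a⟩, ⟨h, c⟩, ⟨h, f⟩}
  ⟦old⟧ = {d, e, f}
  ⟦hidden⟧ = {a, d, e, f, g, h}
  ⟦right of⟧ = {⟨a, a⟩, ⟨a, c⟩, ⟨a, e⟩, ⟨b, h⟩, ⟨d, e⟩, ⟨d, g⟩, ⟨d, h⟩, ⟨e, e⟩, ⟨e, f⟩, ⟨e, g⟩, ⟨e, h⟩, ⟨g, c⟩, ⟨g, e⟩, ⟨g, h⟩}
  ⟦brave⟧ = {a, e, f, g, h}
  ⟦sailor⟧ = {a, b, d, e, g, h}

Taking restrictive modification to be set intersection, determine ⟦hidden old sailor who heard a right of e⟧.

⟦who heard a⟧ = {x : ⟨x, a⟩ ∈ ⟦heard⟧} = {a, c, d, e, f, h}
⟦right of e⟧ = {x : ⟨x, e⟩ ∈ ⟦right of⟧} = {a, d, e, g}
⟦sailor⟧ = {a, b, d, e, g, h}
… ∩ ⟦who heard a⟧ = {a, b, d, e, g, h} ∩ {a, c, d, e, f, h} = {a, d, e, h}
… ∩ ⟦right of e⟧ = {a, d, e, h} ∩ {a, d, e, g} = {a, d, e}
… ∩ ⟦hidden⟧ = {a, d, e} ∩ {a, d, e, f, g, h} = {a, d, e}
… ∩ ⟦old⟧ = {a, d, e} ∩ {d, e, f} = {d, e}
So ⟦hidden old sailor who heard a right of e⟧ = {d, e}.

{d, e}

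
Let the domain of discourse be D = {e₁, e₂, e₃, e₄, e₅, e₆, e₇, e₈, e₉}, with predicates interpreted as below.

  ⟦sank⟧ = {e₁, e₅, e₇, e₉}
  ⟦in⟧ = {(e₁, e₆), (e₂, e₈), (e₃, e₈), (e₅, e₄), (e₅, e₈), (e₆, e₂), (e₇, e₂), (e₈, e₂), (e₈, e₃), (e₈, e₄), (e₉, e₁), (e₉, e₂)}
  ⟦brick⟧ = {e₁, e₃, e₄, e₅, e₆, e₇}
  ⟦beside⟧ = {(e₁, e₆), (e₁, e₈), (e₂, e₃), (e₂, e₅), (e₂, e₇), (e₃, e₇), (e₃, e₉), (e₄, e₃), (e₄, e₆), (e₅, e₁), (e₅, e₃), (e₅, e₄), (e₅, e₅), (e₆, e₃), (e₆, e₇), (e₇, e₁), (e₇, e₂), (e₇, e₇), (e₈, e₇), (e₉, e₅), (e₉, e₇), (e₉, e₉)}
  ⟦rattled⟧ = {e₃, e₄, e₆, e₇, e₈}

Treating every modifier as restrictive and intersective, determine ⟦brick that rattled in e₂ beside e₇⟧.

{e₆, e₇}

⟦that rattled⟧ = ⟦rattled⟧ = {e₃, e₄, e₆, e₇, e₈}
⟦in e₂⟧ = {x : ⟨x, e₂⟩ ∈ ⟦in⟧} = {e₆, e₇, e₈, e₉}
⟦beside e₇⟧ = {x : ⟨x, e₇⟩ ∈ ⟦beside⟧} = {e₂, e₃, e₆, e₇, e₈, e₉}
⟦brick⟧ = {e₁, e₃, e₄, e₅, e₆, e₇}
… ∩ ⟦that rattled⟧ = {e₁, e₃, e₄, e₅, e₆, e₇} ∩ {e₃, e₄, e₆, e₇, e₈} = {e₃, e₄, e₆, e₇}
… ∩ ⟦in e₂⟧ = {e₃, e₄, e₆, e₇} ∩ {e₆, e₇, e₈, e₉} = {e₆, e₇}
… ∩ ⟦beside e₇⟧ = {e₆, e₇} ∩ {e₂, e₃, e₆, e₇, e₈, e₉} = {e₆, e₇}
So ⟦brick that rattled in e₂ beside e₇⟧ = {e₆, e₇}.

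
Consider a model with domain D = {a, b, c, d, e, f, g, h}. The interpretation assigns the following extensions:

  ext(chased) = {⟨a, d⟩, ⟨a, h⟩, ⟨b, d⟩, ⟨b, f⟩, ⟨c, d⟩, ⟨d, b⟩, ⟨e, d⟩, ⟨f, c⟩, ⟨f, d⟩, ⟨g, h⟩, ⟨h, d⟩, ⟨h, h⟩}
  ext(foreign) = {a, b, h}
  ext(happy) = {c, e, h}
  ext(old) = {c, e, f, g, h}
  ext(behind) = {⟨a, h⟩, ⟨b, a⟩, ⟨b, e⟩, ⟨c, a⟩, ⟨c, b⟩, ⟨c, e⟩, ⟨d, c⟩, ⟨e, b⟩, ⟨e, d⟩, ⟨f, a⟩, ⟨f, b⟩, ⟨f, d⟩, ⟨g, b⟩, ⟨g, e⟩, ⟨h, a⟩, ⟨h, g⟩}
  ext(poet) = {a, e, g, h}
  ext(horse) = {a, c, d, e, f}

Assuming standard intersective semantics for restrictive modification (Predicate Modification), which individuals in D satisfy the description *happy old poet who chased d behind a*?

⟦who chased d⟧ = {x : ⟨x, d⟩ ∈ ⟦chased⟧} = {a, b, c, e, f, h}
⟦behind a⟧ = {x : ⟨x, a⟩ ∈ ⟦behind⟧} = {b, c, f, h}
⟦poet⟧ = {a, e, g, h}
… ∩ ⟦who chased d⟧ = {a, e, g, h} ∩ {a, b, c, e, f, h} = {a, e, h}
… ∩ ⟦behind a⟧ = {a, e, h} ∩ {b, c, f, h} = {h}
… ∩ ⟦happy⟧ = {h} ∩ {c, e, h} = {h}
… ∩ ⟦old⟧ = {h} ∩ {c, e, f, g, h} = {h}
So ⟦happy old poet who chased d behind a⟧ = {h}.

{h}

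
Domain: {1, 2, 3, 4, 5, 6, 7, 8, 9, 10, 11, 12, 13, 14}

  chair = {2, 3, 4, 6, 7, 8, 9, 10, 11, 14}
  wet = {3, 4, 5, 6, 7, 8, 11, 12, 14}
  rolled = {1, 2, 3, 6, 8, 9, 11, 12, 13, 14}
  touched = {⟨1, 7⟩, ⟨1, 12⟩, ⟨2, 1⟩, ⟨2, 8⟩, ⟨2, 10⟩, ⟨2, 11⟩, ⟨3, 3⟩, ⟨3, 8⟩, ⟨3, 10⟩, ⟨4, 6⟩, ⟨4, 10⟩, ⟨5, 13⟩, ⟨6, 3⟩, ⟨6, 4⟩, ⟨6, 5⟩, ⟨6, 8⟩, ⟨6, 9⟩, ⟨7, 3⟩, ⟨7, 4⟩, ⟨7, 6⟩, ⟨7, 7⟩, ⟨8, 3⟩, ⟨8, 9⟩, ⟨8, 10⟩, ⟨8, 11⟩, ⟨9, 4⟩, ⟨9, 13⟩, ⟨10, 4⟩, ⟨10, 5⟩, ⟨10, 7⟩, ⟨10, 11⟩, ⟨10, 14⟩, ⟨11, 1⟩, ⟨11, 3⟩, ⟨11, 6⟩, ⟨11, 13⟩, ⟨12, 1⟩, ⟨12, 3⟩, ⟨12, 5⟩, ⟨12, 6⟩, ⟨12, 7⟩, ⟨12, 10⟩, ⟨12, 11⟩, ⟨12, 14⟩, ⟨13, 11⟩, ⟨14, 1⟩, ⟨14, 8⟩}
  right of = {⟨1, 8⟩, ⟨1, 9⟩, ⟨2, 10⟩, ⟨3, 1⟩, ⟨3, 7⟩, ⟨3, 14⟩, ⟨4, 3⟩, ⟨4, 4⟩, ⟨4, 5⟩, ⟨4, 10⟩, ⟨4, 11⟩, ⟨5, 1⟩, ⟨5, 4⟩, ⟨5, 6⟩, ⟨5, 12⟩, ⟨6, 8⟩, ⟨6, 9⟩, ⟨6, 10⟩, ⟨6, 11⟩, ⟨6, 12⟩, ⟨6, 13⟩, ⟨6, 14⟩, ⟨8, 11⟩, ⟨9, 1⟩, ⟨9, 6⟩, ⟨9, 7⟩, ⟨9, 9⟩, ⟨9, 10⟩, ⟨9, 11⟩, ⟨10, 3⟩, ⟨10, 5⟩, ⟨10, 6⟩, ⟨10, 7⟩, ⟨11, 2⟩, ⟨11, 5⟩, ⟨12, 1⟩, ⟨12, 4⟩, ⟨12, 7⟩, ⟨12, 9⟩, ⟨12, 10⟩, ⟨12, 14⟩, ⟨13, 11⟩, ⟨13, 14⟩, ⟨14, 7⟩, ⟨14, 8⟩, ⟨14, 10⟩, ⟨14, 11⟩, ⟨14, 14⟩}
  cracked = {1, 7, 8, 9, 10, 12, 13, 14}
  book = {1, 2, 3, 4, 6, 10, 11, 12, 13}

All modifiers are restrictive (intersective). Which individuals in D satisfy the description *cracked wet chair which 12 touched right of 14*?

{14}

⟦which 12 touched⟧ = {x : ⟨12, x⟩ ∈ ⟦touched⟧} = {1, 3, 5, 6, 7, 10, 11, 14}
⟦right of 14⟧ = {x : ⟨x, 14⟩ ∈ ⟦right of⟧} = {3, 6, 12, 13, 14}
⟦chair⟧ = {2, 3, 4, 6, 7, 8, 9, 10, 11, 14}
… ∩ ⟦which 12 touched⟧ = {2, 3, 4, 6, 7, 8, 9, 10, 11, 14} ∩ {1, 3, 5, 6, 7, 10, 11, 14} = {3, 6, 7, 10, 11, 14}
… ∩ ⟦right of 14⟧ = {3, 6, 7, 10, 11, 14} ∩ {3, 6, 12, 13, 14} = {3, 6, 14}
… ∩ ⟦cracked⟧ = {3, 6, 14} ∩ {1, 7, 8, 9, 10, 12, 13, 14} = {14}
… ∩ ⟦wet⟧ = {14} ∩ {3, 4, 5, 6, 7, 8, 11, 12, 14} = {14}
So ⟦cracked wet chair which 12 touched right of 14⟧ = {14}.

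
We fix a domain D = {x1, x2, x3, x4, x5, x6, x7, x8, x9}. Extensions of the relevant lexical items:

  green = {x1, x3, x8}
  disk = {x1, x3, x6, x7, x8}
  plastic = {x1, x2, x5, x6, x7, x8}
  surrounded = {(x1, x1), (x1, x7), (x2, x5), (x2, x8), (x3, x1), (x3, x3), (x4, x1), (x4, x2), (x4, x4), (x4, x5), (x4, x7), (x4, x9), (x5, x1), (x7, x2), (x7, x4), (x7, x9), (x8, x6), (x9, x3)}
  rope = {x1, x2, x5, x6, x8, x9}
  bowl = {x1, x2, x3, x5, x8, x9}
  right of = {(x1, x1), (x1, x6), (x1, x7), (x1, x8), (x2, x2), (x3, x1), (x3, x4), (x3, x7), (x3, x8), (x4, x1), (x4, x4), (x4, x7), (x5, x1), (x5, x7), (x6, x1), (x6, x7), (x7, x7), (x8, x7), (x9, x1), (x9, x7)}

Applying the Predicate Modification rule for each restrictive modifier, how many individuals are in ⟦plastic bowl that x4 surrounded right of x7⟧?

⟦that x4 surrounded⟧ = {x : ⟨x4, x⟩ ∈ ⟦surrounded⟧} = {x1, x2, x4, x5, x7, x9}
⟦right of x7⟧ = {x : ⟨x, x7⟩ ∈ ⟦right of⟧} = {x1, x3, x4, x5, x6, x7, x8, x9}
⟦bowl⟧ = {x1, x2, x3, x5, x8, x9}
… ∩ ⟦that x4 surrounded⟧ = {x1, x2, x3, x5, x8, x9} ∩ {x1, x2, x4, x5, x7, x9} = {x1, x2, x5, x9}
… ∩ ⟦right of x7⟧ = {x1, x2, x5, x9} ∩ {x1, x3, x4, x5, x6, x7, x8, x9} = {x1, x5, x9}
… ∩ ⟦plastic⟧ = {x1, x5, x9} ∩ {x1, x2, x5, x6, x7, x8} = {x1, x5}
⟦plastic bowl that x4 surrounded right of x7⟧ = {x1, x5}, so the cardinality is 2.

2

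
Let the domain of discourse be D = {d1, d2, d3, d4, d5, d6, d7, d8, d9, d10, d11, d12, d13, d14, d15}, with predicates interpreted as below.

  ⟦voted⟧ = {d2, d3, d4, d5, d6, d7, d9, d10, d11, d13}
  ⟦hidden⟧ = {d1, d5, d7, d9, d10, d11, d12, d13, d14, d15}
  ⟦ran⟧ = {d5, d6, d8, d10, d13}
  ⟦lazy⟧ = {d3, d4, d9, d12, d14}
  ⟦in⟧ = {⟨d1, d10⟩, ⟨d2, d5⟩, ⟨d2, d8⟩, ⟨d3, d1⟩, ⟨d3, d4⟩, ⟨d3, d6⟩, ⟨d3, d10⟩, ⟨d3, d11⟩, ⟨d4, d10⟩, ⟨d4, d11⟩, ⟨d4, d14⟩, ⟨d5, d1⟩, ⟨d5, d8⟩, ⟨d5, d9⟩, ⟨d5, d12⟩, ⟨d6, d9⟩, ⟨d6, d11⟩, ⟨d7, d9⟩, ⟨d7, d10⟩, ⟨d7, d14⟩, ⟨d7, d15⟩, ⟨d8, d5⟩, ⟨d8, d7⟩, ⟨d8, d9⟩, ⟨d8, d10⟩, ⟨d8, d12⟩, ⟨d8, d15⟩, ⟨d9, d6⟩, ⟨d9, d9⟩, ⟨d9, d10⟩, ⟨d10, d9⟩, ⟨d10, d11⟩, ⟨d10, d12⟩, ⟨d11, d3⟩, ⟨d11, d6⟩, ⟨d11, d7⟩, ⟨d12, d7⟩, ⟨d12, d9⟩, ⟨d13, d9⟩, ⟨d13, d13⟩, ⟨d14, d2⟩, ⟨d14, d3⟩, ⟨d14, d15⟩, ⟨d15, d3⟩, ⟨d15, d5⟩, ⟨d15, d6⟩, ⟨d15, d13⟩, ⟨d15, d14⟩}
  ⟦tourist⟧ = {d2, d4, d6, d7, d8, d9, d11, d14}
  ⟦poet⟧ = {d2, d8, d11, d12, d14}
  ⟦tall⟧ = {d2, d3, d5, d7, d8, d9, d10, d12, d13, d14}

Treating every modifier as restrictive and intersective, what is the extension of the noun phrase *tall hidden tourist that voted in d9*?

{d7, d9}

⟦that voted⟧ = ⟦voted⟧ = {d2, d3, d4, d5, d6, d7, d9, d10, d11, d13}
⟦in d9⟧ = {x : ⟨x, d9⟩ ∈ ⟦in⟧} = {d5, d6, d7, d8, d9, d10, d12, d13}
⟦tourist⟧ = {d2, d4, d6, d7, d8, d9, d11, d14}
… ∩ ⟦that voted⟧ = {d2, d4, d6, d7, d8, d9, d11, d14} ∩ {d2, d3, d4, d5, d6, d7, d9, d10, d11, d13} = {d2, d4, d6, d7, d9, d11}
… ∩ ⟦in d9⟧ = {d2, d4, d6, d7, d9, d11} ∩ {d5, d6, d7, d8, d9, d10, d12, d13} = {d6, d7, d9}
… ∩ ⟦tall⟧ = {d6, d7, d9} ∩ {d2, d3, d5, d7, d8, d9, d10, d12, d13, d14} = {d7, d9}
… ∩ ⟦hidden⟧ = {d7, d9} ∩ {d1, d5, d7, d9, d10, d11, d12, d13, d14, d15} = {d7, d9}
So ⟦tall hidden tourist that voted in d9⟧ = {d7, d9}.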